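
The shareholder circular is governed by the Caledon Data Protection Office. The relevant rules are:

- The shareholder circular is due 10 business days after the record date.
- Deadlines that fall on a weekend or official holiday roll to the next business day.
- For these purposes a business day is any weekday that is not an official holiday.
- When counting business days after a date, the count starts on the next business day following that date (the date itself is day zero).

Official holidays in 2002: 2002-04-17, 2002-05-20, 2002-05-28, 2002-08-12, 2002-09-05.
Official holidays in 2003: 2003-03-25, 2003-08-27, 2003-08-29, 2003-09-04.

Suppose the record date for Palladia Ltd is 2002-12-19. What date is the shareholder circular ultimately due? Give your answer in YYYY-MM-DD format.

Starting the day after 2002-12-19 and counting 10 business days lands on 2003-01-02.
2003-01-02 falls on a Thursday, which is a business day, so no adjustment is needed.
Deadline: 2003-01-02.

2003-01-02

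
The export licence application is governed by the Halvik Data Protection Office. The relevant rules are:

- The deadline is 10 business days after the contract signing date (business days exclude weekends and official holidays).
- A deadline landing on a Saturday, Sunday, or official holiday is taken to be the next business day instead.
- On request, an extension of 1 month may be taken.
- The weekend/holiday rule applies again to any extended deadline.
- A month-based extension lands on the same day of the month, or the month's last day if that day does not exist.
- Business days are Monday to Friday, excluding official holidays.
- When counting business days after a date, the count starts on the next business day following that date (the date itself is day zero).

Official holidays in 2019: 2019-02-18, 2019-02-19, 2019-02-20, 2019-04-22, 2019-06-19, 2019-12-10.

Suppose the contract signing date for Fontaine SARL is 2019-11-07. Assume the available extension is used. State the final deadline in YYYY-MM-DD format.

Counting 10 business days after 2019-11-07 (skipping weekends and listed holidays) reaches 2019-11-21.
2019-11-21 falls on a Thursday, which is a business day, so no adjustment is needed.
The 1 month extension carries 2019-11-21 to 2019-12-21.
2019-12-21 is a Saturday; the next business day is 2019-12-23 (Monday).
Deadline: 2019-12-23.

2019-12-23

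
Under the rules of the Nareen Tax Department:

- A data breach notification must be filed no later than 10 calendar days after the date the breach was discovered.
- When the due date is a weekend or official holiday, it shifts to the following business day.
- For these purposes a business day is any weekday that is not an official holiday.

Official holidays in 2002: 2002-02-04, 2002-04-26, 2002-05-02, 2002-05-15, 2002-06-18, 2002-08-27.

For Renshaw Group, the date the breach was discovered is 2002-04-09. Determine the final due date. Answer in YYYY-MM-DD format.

2002-04-19

From 2002-04-09, 10 calendar days later is 2002-04-19.
2002-04-19 falls on a Friday, which is a business day, so no adjustment is needed.
The final due date is 2002-04-19.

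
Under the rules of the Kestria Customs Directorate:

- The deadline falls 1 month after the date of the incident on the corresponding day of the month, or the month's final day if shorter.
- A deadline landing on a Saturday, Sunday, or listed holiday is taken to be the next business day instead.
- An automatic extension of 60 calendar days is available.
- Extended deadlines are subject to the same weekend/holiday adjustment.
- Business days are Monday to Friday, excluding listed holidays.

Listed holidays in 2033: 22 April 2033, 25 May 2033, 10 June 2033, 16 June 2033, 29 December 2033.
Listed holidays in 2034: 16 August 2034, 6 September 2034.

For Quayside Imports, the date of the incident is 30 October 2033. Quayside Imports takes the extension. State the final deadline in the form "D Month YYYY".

1 month after 30 October 2033, on the same day of the month, is 30 November 2033.
30 November 2033 falls on a Wednesday, which is a business day, so no adjustment is needed.
With the 60-day extension, 30 November 2033 becomes 29 January 2034.
29 January 2034 falls on a Sunday. Rolling to the next business day gives 30 January 2034, a Monday.
Deadline: 30 January 2034.

30 January 2034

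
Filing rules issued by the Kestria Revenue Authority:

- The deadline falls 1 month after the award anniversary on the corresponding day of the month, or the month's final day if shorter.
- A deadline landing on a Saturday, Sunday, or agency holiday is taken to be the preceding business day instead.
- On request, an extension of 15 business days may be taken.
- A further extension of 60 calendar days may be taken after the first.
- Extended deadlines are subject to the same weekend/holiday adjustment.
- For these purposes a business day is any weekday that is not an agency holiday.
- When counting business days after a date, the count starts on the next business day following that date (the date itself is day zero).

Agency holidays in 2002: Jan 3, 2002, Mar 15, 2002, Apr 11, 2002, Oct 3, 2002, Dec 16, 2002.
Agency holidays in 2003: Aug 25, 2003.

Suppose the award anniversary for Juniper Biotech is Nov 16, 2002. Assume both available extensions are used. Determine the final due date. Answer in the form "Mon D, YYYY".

Mar 7, 2003

1 month after Nov 16, 2002, on the same day of the month, is Dec 16, 2002.
Because Dec 16, 2002 is a listed holiday, the deadline becomes Dec 13, 2002 (Friday).
The 15-business-day extension runs from Dec 13, 2002 to Jan 6, 2003.
Jan 6, 2003 (Monday) is already a business day.
Add the 60 calendar-day extension to Jan 6, 2003: Mar 7, 2003.
Since Mar 7, 2003 is a Friday and not a holiday, the date is unchanged.
The final due date is Mar 7, 2003.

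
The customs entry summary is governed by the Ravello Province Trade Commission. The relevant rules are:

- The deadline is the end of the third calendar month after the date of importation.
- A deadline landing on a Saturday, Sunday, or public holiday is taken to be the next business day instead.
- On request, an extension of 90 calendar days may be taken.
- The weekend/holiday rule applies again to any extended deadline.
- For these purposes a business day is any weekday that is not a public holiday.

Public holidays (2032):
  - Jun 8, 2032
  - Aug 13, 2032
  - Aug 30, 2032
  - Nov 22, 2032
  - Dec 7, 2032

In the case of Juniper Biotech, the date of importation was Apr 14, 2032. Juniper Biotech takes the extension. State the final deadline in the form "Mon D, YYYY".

Nov 1, 2032

3 months after Apr 14, 2032 falls in July 2032; the last day of that month is Jul 31, 2032.
Jul 31, 2032 falls on a Saturday. Rolling to the next business day gives Aug 2, 2032, a Monday.
Applying the 90-calendar-day extension: Aug 2, 2032 + 90 days = Oct 31, 2032.
Oct 31, 2032 is a Sunday, so it moves to the next business day, Nov 1, 2032 (Monday).
Final deadline: Nov 1, 2032.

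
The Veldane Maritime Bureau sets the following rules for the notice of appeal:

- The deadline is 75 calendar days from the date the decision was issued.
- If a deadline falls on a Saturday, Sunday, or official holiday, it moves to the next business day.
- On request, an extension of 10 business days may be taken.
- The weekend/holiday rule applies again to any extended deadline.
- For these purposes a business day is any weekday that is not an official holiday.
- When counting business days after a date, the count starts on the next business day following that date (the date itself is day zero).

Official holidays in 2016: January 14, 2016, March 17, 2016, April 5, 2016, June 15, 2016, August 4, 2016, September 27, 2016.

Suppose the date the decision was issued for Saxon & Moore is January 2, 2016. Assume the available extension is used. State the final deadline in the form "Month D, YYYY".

From January 2, 2016, 75 calendar days later is March 17, 2016.
March 17, 2016 is a listed holiday; the next business day is March 18, 2016 (Friday).
Counting 10 further business days from March 18, 2016 reaches April 1, 2016.
Since April 1, 2016 is a Friday and not a holiday, the date is unchanged.
So the filing is due April 1, 2016.

April 1, 2016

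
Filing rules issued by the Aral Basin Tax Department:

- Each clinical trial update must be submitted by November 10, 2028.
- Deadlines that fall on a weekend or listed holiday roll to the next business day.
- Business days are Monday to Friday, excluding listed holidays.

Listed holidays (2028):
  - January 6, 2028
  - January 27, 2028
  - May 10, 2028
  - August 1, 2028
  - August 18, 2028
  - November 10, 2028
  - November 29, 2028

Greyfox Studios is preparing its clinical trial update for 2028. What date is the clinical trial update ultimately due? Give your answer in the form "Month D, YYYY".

November 13, 2028

Start from the fixed due date, November 10, 2028.
November 10, 2028 is a listed holiday; the next business day is November 13, 2028 (Monday).
So the filing is due November 13, 2028.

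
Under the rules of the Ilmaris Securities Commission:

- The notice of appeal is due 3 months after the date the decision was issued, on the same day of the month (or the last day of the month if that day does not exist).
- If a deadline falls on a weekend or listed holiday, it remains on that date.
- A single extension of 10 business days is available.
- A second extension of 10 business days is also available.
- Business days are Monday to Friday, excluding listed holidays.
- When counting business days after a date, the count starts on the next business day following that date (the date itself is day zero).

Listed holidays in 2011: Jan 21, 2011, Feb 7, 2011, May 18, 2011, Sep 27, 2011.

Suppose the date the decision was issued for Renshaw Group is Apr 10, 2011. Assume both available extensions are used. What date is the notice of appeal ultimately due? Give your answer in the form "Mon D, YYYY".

Aug 5, 2011

Moving 3 months forward from Apr 10, 2011 on the corresponding day gives Jul 10, 2011.
No adjustment is made for weekends or holidays, so Jul 10, 2011 stands.
Counting 10 further business days from Jul 10, 2011 reaches Jul 22, 2011.
No adjustment is made for weekends or holidays, so Jul 22, 2011 stands.
The 10-business-day extension runs from Jul 22, 2011 to Aug 5, 2011.
Aug 5, 2011 is a Friday; no weekend or holiday adjustment applies.
Deadline: Aug 5, 2011.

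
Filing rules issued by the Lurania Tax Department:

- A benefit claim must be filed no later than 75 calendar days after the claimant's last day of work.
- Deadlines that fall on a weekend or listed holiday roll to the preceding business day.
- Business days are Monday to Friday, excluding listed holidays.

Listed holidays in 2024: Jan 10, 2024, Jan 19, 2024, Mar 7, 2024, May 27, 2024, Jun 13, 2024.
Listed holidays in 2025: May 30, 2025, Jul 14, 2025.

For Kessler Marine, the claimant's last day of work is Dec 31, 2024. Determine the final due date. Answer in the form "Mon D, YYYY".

Mar 14, 2025

75 calendar days after Dec 31, 2024 is Mar 16, 2025.
Because Mar 16, 2025 is a Sunday, the deadline becomes Mar 14, 2025 (Friday).
Final deadline: Mar 14, 2025.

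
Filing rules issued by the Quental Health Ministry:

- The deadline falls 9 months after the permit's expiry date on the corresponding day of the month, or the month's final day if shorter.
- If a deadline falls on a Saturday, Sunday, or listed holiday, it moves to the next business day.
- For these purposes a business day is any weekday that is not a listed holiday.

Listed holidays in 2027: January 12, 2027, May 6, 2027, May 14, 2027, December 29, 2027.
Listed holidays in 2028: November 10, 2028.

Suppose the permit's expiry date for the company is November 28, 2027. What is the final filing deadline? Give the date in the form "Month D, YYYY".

9 months after November 28, 2027, on the same day of the month, is August 28, 2028.
August 28, 2028 (Monday) is already a business day.
So the filing is due August 28, 2028.

August 28, 2028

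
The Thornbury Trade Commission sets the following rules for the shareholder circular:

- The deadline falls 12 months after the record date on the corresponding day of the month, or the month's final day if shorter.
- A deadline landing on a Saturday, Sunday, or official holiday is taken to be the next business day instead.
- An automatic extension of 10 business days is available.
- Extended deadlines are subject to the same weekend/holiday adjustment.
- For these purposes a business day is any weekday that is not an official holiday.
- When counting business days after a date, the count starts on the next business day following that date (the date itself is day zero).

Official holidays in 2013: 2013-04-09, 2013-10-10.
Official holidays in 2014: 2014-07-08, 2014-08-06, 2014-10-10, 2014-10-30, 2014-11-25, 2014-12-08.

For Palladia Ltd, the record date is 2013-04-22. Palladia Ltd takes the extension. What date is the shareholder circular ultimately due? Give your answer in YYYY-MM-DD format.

2014-05-06

12 months after 2013-04-22, on the same day of the month, is 2014-04-22.
2014-04-22 is a Tuesday and not a listed holiday, so it stands.
Counting 10 further business days from 2014-04-22 reaches 2014-05-06.
2014-05-06 is a Tuesday and not a listed holiday, so it stands.
Deadline: 2014-05-06.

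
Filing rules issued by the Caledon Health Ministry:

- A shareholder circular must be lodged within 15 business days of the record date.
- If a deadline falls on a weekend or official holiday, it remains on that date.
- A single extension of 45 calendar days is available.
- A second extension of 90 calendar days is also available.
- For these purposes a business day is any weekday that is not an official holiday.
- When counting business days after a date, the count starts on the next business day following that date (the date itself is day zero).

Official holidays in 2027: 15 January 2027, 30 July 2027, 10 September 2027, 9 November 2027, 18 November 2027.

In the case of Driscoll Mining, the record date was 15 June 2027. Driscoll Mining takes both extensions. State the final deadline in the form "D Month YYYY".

18 November 2027

Starting the day after 15 June 2027 and counting 15 business days lands on 6 July 2027.
No adjustment is made for weekends or holidays, so 6 July 2027 stands.
With the 45-day extension, 6 July 2027 becomes 20 August 2027.
No adjustment is made for weekends or holidays, so 20 August 2027 stands.
The 90-calendar-day extension moves the deadline from 20 August 2027 to 18 November 2027.
No adjustment is made for weekends or holidays, so 18 November 2027 stands.
The final due date is 18 November 2027.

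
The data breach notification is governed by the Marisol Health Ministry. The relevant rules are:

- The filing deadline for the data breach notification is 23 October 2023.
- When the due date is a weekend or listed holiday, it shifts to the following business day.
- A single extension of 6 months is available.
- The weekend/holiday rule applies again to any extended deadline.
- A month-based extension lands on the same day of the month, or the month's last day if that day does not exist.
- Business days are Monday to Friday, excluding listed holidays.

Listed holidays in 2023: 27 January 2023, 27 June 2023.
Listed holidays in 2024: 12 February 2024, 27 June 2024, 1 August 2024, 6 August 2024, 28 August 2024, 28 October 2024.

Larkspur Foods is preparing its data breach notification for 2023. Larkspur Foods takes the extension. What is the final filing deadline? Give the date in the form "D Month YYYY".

Start from the fixed due date, 23 October 2023.
23 October 2023 (Monday) is already a business day.
The 6 months extension carries 23 October 2023 to 23 April 2024.
23 April 2024 is a Tuesday and not a listed holiday, so it stands.
Deadline: 23 April 2024.

23 April 2024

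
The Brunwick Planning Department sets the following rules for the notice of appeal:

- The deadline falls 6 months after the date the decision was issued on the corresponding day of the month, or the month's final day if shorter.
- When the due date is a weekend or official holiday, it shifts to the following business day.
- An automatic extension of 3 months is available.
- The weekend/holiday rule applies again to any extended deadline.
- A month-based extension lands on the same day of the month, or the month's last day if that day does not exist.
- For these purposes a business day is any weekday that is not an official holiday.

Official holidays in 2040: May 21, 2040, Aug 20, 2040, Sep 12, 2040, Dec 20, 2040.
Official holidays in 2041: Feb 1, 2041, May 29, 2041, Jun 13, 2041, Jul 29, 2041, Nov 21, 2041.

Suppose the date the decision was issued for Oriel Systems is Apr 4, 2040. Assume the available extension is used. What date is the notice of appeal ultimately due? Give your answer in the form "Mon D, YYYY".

Jan 4, 2041

6 months after Apr 4, 2040, on the same day of the month, is Oct 4, 2040.
Oct 4, 2040 (Thursday) is already a business day.
Add 3 months to Oct 4, 2040: Jan 4, 2041.
Jan 4, 2041 falls on a Friday, which is a business day, so no adjustment is needed.
The final due date is Jan 4, 2041.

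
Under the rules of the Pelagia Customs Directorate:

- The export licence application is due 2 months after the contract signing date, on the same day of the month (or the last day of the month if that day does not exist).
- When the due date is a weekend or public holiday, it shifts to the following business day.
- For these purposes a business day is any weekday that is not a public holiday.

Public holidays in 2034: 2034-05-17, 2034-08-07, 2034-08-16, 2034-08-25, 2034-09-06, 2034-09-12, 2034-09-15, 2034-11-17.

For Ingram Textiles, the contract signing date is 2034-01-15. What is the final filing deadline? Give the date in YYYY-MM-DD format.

Moving 2 months forward from 2034-01-15 on the corresponding day gives 2034-03-15.
2034-03-15 falls on a Wednesday, which is a business day, so no adjustment is needed.
Final deadline: 2034-03-15.

2034-03-15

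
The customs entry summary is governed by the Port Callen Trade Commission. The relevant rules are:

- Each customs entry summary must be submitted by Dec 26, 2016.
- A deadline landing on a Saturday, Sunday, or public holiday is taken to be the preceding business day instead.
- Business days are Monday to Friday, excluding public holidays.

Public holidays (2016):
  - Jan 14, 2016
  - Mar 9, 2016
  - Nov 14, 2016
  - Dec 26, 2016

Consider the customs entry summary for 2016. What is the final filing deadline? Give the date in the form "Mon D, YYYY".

The stated deadline is Dec 26, 2016.
Because Dec 26, 2016 is a listed holiday, the deadline becomes Dec 23, 2016 (Friday).
Final deadline: Dec 23, 2016.

Dec 23, 2016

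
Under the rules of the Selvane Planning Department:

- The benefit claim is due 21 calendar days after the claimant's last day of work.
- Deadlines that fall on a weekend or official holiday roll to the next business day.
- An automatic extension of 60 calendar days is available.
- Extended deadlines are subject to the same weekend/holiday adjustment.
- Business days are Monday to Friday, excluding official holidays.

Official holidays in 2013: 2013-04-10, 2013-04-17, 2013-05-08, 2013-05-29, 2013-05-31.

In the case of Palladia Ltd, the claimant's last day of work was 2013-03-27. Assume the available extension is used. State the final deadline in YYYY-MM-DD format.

2013-06-17

Trigger date 2013-03-27 + 21 calendar days = 2013-04-17.
2013-04-17 is a listed holiday; the next business day is 2013-04-18 (Thursday).
Applying the 60-calendar-day extension: 2013-04-18 + 60 days = 2013-06-17.
2013-06-17 falls on a Monday, which is a business day, so no adjustment is needed.
Deadline: 2013-06-17.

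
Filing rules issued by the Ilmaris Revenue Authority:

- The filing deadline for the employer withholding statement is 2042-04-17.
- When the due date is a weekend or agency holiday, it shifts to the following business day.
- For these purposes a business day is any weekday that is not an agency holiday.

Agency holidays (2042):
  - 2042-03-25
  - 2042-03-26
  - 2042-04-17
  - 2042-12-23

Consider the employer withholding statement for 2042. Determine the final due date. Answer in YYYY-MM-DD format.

Start from the fixed due date, 2042-04-17.
2042-04-17 is a listed holiday, so it moves to the next business day, 2042-04-18 (Friday).
The final due date is 2042-04-18.

2042-04-18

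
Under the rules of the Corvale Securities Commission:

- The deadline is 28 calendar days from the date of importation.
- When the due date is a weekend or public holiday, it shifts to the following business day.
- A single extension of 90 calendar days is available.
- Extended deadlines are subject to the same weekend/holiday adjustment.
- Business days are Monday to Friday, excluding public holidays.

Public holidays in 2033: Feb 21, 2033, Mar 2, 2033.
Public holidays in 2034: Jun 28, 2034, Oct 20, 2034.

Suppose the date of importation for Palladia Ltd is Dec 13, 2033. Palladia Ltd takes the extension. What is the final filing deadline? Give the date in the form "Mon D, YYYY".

Apr 10, 2034

Trigger date Dec 13, 2033 + 28 calendar days = Jan 10, 2034.
Jan 10, 2034 falls on a Tuesday, which is a business day, so no adjustment is needed.
With the 90-day extension, Jan 10, 2034 becomes Apr 10, 2034.
Since Apr 10, 2034 is a Monday and not a holiday, the date is unchanged.
So the filing is due Apr 10, 2034.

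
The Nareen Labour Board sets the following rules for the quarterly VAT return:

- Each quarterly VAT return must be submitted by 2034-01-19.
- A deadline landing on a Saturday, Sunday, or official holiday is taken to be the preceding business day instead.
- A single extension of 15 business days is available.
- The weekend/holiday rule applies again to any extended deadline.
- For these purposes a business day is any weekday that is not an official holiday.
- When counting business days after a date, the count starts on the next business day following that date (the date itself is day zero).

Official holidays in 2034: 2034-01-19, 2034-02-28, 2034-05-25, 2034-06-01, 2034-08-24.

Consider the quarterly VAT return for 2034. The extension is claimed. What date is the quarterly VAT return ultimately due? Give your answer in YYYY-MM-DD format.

2034-02-09

The stated deadline is 2034-01-19.
2034-01-19 falls on a listed holiday. Rolling to the preceding business day gives 2034-01-18, a Wednesday.
The 15-business-day extension runs from 2034-01-18 to 2034-02-09.
2034-02-09 is a Thursday and not a listed holiday, so it stands.
The final due date is 2034-02-09.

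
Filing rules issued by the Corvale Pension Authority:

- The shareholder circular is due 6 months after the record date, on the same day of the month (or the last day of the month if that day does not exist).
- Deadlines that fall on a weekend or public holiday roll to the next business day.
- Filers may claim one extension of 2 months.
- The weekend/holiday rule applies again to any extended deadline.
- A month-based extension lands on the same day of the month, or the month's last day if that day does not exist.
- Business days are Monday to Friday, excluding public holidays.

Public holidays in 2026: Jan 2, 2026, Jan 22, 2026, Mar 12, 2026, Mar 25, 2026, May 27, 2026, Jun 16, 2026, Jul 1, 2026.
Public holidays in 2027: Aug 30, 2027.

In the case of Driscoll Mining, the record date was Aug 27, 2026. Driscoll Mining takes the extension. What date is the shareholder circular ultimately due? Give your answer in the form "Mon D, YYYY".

Moving 6 months forward from Aug 27, 2026 on the corresponding day gives Feb 27, 2027.
Feb 27, 2027 is a Saturday; the next business day is Mar 1, 2027 (Monday).
Add 2 months to Mar 1, 2027: May 1, 2027.
Because May 1, 2027 is a Saturday, the deadline becomes May 3, 2027 (Monday).
So the filing is due May 3, 2027.

May 3, 2027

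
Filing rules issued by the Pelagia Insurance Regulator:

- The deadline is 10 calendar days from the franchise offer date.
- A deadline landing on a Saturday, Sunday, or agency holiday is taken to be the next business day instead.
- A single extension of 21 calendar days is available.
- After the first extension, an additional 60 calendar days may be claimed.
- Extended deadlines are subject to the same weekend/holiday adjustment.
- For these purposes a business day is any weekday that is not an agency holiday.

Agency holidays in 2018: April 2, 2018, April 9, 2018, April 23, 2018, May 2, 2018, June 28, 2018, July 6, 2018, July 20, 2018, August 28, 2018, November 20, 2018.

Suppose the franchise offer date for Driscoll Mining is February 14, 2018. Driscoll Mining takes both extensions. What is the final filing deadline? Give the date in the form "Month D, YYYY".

Trigger date February 14, 2018 + 10 calendar days = February 24, 2018.
February 24, 2018 is a Saturday, so it moves to the next business day, February 26, 2018 (Monday).
The 21-calendar-day extension moves the deadline from February 26, 2018 to March 19, 2018.
March 19, 2018 is a Monday and not a listed holiday, so it stands.
Applying the 60-calendar-day extension: March 19, 2018 + 60 days = May 18, 2018.
May 18, 2018 (Friday) is already a business day.
Final deadline: May 18, 2018.

May 18, 2018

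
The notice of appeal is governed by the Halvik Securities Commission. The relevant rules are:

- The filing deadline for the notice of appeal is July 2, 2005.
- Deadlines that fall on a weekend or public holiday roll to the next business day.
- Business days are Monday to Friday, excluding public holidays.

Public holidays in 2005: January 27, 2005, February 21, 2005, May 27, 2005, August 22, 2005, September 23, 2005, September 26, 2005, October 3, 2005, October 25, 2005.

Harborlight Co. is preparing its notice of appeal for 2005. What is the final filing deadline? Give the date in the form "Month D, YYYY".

July 4, 2005

The stated deadline is July 2, 2005.
July 2, 2005 falls on a Saturday. Rolling to the next business day gives July 4, 2005, a Monday.
So the filing is due July 4, 2005.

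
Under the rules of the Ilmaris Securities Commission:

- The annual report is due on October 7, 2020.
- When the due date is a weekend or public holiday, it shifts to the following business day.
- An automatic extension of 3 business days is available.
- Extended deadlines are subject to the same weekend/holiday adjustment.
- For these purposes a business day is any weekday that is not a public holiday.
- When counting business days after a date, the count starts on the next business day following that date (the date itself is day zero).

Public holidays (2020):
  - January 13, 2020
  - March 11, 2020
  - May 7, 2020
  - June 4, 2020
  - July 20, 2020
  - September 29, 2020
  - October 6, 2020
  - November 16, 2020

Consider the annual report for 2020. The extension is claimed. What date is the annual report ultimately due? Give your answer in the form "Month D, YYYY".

The stated deadline is October 7, 2020.
October 7, 2020 falls on a Wednesday, which is a business day, so no adjustment is needed.
Applying the 3-business-day extension: 3 business days after October 7, 2020 is October 12, 2020.
October 12, 2020 is a Monday and not a listed holiday, so it stands.
So the filing is due October 12, 2020.

October 12, 2020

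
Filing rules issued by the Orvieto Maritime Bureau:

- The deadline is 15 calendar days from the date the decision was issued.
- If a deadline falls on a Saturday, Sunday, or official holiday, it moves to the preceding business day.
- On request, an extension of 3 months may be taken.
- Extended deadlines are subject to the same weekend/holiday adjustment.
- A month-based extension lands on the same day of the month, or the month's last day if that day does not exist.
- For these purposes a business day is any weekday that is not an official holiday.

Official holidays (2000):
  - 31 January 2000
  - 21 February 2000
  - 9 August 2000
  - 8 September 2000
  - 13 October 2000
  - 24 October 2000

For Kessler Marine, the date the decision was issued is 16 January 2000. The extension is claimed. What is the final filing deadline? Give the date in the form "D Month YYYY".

15 calendar days after 16 January 2000 is 31 January 2000.
31 January 2000 is a listed holiday, so it moves to the preceding business day, 28 January 2000 (Friday).
Add 3 months to 28 January 2000: 28 April 2000.
28 April 2000 (Friday) is already a business day.
So the filing is due 28 April 2000.

28 April 2000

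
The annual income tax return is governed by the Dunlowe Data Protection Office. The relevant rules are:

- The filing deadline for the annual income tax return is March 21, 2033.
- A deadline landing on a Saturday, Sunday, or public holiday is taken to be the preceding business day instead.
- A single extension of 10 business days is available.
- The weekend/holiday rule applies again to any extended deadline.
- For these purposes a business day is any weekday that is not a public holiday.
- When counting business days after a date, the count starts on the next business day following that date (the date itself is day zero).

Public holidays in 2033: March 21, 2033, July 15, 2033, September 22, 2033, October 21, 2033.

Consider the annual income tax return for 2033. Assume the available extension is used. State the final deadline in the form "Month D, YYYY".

The statutory due date is March 21, 2033.
March 21, 2033 is a listed holiday, so it moves to the preceding business day, March 18, 2033 (Friday).
Applying the 10-business-day extension: 10 business days after March 18, 2033 is April 4, 2033.
April 4, 2033 is a Monday and not a listed holiday, so it stands.
The final due date is April 4, 2033.

April 4, 2033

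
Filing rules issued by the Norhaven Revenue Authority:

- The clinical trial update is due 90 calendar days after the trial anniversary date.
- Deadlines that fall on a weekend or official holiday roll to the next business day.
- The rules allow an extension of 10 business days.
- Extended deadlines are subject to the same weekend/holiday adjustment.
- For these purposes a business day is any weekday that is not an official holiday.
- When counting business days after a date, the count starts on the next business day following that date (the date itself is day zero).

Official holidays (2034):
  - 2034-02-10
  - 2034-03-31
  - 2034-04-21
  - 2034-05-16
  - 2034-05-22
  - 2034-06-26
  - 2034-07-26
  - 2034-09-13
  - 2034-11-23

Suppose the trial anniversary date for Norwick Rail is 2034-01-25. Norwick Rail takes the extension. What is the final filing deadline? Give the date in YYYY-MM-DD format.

90 calendar days after 2034-01-25 is 2034-04-25.
Since 2034-04-25 is a Tuesday and not a holiday, the date is unchanged.
The 10-business-day extension runs from 2034-04-25 to 2034-05-09.
Since 2034-05-09 is a Tuesday and not a holiday, the date is unchanged.
So the filing is due 2034-05-09.

2034-05-09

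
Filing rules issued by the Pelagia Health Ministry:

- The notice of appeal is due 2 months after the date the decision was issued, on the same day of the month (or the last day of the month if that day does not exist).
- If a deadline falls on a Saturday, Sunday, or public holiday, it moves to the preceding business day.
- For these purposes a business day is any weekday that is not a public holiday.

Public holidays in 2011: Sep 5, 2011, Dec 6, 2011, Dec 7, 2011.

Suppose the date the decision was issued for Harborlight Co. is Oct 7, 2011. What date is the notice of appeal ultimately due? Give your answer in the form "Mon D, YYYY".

2 months after Oct 7, 2011, on the same day of the month, is Dec 7, 2011.
Because Dec 7, 2011 is a listed holiday, the deadline becomes Dec 5, 2011 (Monday).
So the filing is due Dec 5, 2011.

Dec 5, 2011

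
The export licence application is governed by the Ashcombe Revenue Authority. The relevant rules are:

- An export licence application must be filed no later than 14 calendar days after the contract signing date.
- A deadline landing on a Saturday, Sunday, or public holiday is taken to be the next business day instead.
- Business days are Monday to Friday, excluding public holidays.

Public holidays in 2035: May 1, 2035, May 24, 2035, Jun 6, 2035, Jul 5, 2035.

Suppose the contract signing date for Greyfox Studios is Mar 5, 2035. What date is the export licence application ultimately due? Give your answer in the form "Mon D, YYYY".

From Mar 5, 2035, 14 calendar days later is Mar 19, 2035.
Since Mar 19, 2035 is a Monday and not a holiday, the date is unchanged.
Deadline: Mar 19, 2035.

Mar 19, 2035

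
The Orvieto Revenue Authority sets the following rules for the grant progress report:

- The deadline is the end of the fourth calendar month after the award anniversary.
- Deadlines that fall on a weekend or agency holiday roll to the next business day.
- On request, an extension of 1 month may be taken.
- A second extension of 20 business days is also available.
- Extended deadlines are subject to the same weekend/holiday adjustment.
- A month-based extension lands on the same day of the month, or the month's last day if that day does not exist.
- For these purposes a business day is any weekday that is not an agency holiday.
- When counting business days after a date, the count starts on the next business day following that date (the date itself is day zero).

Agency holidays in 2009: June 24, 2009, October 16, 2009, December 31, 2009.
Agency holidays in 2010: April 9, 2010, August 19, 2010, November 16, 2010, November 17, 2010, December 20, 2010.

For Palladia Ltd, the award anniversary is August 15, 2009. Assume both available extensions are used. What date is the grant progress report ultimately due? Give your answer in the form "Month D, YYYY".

4 months after August 15, 2009 is December 2009; that month ends on December 31, 2009.
December 31, 2009 falls on a listed holiday. Rolling to the next business day gives January 1, 2010, a Friday.
Applying the 1 month extension: 1 month after January 1, 2010 is February 1, 2010.
February 1, 2010 falls on a Monday, which is a business day, so no adjustment is needed.
The 20-business-day extension runs from February 1, 2010 to March 1, 2010.
March 1, 2010 (Monday) is already a business day.
So the filing is due March 1, 2010.

March 1, 2010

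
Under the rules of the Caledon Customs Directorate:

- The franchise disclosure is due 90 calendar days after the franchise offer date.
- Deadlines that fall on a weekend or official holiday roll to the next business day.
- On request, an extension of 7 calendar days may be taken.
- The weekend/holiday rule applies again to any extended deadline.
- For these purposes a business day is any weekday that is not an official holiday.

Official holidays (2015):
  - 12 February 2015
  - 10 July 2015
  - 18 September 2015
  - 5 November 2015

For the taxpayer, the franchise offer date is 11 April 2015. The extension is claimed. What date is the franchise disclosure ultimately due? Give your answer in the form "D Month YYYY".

90 calendar days after 11 April 2015 is 10 July 2015.
10 July 2015 is a listed holiday; the next business day is 13 July 2015 (Monday).
Applying the 7-calendar-day extension: 13 July 2015 + 7 days = 20 July 2015.
20 July 2015 is a Monday and not a listed holiday, so it stands.
The final due date is 20 July 2015.

20 July 2015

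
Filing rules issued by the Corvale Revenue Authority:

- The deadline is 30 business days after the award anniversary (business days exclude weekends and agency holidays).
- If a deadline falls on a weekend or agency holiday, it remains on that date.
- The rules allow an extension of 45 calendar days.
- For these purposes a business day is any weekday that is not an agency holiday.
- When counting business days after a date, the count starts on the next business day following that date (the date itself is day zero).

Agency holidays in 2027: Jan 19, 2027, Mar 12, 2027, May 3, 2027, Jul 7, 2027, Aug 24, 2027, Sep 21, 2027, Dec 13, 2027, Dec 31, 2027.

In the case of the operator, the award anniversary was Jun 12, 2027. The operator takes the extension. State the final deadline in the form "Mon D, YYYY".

Sep 9, 2027

Starting the day after Jun 12, 2027 and counting 30 business days lands on Jul 26, 2027.
Jul 26, 2027 falls on a Monday. The rules make no weekend/holiday allowance, so it remains Jul 26, 2027.
The 45-calendar-day extension moves the deadline from Jul 26, 2027 to Sep 9, 2027.
No adjustment is made for weekends or holidays, so Sep 9, 2027 stands.
So the filing is due Sep 9, 2027.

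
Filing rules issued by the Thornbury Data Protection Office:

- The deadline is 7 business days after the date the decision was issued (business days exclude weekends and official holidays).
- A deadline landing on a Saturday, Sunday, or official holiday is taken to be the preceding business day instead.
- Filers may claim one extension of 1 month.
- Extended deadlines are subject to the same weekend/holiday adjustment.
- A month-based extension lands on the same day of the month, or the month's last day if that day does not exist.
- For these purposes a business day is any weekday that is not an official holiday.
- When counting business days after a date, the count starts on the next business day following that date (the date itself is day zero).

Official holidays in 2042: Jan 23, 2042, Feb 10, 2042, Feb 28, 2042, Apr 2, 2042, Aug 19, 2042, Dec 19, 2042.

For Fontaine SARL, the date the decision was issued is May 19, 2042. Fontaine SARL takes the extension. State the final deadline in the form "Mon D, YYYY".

Starting the day after May 19, 2042 and counting 7 business days lands on May 28, 2042.
May 28, 2042 (Wednesday) is already a business day.
The 1 month extension carries May 28, 2042 to Jun 28, 2042.
Because Jun 28, 2042 is a Saturday, the deadline becomes Jun 27, 2042 (Friday).
Final deadline: Jun 27, 2042.

Jun 27, 2042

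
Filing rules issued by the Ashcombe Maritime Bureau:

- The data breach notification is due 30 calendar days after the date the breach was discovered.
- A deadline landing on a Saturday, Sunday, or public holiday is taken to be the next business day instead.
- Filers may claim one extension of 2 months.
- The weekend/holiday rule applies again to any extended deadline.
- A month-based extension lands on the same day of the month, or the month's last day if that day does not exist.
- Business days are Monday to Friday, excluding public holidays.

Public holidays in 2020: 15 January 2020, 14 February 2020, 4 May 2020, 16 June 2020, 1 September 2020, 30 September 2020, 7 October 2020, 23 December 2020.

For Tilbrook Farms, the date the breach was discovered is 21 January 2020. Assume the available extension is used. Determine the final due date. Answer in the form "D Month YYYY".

20 April 2020

Trigger date 21 January 2020 + 30 calendar days = 20 February 2020.
20 February 2020 falls on a Thursday, which is a business day, so no adjustment is needed.
Add 2 months to 20 February 2020: 20 April 2020.
20 April 2020 (Monday) is already a business day.
Final deadline: 20 April 2020.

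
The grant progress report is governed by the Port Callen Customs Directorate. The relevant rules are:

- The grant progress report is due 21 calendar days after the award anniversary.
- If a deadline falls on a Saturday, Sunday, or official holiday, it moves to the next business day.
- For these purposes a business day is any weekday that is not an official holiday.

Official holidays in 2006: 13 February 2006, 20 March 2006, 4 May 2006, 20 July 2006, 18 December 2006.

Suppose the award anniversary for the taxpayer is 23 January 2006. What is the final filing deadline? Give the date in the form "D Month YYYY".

Adding 21 calendar days to 23 January 2006 gives 13 February 2006.
13 February 2006 is a listed holiday, so it moves to the next business day, 14 February 2006 (Tuesday).
The final due date is 14 February 2006.

14 February 2006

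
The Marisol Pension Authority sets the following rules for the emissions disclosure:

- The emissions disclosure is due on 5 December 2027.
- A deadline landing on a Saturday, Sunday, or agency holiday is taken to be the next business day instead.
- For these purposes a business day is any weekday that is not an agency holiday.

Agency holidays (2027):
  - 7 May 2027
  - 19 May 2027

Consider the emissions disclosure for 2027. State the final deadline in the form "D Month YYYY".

The stated deadline is 5 December 2027.
5 December 2027 falls on a Sunday. Rolling to the next business day gives 6 December 2027, a Monday.
Final deadline: 6 December 2027.

6 December 2027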